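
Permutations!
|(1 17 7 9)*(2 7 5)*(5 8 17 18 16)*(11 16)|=8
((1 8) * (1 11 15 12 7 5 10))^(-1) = (1 10 5 7 12 15 11 8)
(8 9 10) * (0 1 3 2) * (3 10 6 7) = [1, 10, 0, 2, 4, 5, 7, 3, 9, 6, 8] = (0 1 10 8 9 6 7 3 2)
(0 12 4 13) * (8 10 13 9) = (0 12 4 9 8 10 13) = [12, 1, 2, 3, 9, 5, 6, 7, 10, 8, 13, 11, 4, 0]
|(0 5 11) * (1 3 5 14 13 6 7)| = |(0 14 13 6 7 1 3 5 11)| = 9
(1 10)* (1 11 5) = [0, 10, 2, 3, 4, 1, 6, 7, 8, 9, 11, 5] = (1 10 11 5)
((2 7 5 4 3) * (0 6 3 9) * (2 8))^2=((0 6 3 8 2 7 5 4 9))^2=(0 3 2 5 9 6 8 7 4)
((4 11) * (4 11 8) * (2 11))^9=((2 11)(4 8))^9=(2 11)(4 8)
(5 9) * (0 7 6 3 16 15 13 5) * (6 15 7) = [6, 1, 2, 16, 4, 9, 3, 15, 8, 0, 10, 11, 12, 5, 14, 13, 7] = (0 6 3 16 7 15 13 5 9)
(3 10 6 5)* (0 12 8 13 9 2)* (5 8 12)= [5, 1, 0, 10, 4, 3, 8, 7, 13, 2, 6, 11, 12, 9]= (0 5 3 10 6 8 13 9 2)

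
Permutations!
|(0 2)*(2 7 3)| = |(0 7 3 2)| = 4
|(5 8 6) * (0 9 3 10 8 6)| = 10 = |(0 9 3 10 8)(5 6)|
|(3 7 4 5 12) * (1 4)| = 6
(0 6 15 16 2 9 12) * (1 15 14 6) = [1, 15, 9, 3, 4, 5, 14, 7, 8, 12, 10, 11, 0, 13, 6, 16, 2] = (0 1 15 16 2 9 12)(6 14)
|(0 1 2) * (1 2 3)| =|(0 2)(1 3)| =2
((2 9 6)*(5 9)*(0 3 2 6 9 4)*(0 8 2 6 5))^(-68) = ((9)(0 3 6 5 4 8 2))^(-68) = (9)(0 6 4 2 3 5 8)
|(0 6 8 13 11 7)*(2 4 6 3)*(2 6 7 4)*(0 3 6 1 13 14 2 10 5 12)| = |(0 6 8 14 2 10 5 12)(1 13 11 4 7 3)| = 24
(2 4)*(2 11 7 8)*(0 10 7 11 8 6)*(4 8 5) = [10, 1, 8, 3, 5, 4, 0, 6, 2, 9, 7, 11] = (11)(0 10 7 6)(2 8)(4 5)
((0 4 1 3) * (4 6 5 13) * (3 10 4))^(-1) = (0 3 13 5 6)(1 4 10)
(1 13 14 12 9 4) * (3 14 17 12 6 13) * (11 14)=(1 3 11 14 6 13 17 12 9 4)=[0, 3, 2, 11, 1, 5, 13, 7, 8, 4, 10, 14, 9, 17, 6, 15, 16, 12]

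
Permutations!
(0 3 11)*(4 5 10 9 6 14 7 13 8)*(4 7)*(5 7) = [3, 1, 2, 11, 7, 10, 14, 13, 5, 6, 9, 0, 12, 8, 4] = (0 3 11)(4 7 13 8 5 10 9 6 14)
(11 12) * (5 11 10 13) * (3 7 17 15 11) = (3 7 17 15 11 12 10 13 5) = [0, 1, 2, 7, 4, 3, 6, 17, 8, 9, 13, 12, 10, 5, 14, 11, 16, 15]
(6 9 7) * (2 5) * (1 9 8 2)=(1 9 7 6 8 2 5)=[0, 9, 5, 3, 4, 1, 8, 6, 2, 7]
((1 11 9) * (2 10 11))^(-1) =((1 2 10 11 9))^(-1) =(1 9 11 10 2)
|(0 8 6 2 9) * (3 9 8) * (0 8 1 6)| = 12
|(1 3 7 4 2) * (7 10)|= 6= |(1 3 10 7 4 2)|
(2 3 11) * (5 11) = (2 3 5 11) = [0, 1, 3, 5, 4, 11, 6, 7, 8, 9, 10, 2]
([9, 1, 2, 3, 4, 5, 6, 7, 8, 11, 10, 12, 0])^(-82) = [11, 1, 2, 3, 4, 5, 6, 7, 8, 12, 10, 0, 9]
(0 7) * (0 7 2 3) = (7)(0 2 3) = [2, 1, 3, 0, 4, 5, 6, 7]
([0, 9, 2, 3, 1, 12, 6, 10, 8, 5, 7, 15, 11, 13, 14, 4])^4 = [0, 11, 2, 3, 12, 4, 6, 7, 8, 15, 10, 9, 1, 13, 14, 5]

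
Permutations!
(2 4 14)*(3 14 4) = (2 3 14) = [0, 1, 3, 14, 4, 5, 6, 7, 8, 9, 10, 11, 12, 13, 2]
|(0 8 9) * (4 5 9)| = 5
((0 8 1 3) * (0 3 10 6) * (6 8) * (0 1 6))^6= ((1 10 8 6))^6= (1 8)(6 10)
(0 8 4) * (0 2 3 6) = [8, 1, 3, 6, 2, 5, 0, 7, 4] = (0 8 4 2 3 6)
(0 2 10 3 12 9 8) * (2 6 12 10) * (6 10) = (0 10 3 6 12 9 8) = [10, 1, 2, 6, 4, 5, 12, 7, 0, 8, 3, 11, 9]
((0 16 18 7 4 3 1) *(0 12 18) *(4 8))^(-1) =(0 16)(1 3 4 8 7 18 12)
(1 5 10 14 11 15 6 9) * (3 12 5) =[0, 3, 2, 12, 4, 10, 9, 7, 8, 1, 14, 15, 5, 13, 11, 6] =(1 3 12 5 10 14 11 15 6 9)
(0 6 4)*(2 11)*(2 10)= (0 6 4)(2 11 10)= [6, 1, 11, 3, 0, 5, 4, 7, 8, 9, 2, 10]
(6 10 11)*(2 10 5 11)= (2 10)(5 11 6)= [0, 1, 10, 3, 4, 11, 5, 7, 8, 9, 2, 6]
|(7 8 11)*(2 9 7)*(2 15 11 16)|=|(2 9 7 8 16)(11 15)|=10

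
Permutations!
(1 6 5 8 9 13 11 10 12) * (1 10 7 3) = (1 6 5 8 9 13 11 7 3)(10 12) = [0, 6, 2, 1, 4, 8, 5, 3, 9, 13, 12, 7, 10, 11]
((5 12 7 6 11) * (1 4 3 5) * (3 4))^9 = ((1 3 5 12 7 6 11))^9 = (1 5 7 11 3 12 6)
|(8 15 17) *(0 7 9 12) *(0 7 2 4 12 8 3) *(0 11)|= 11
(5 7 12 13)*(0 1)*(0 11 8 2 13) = (0 1 11 8 2 13 5 7 12) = [1, 11, 13, 3, 4, 7, 6, 12, 2, 9, 10, 8, 0, 5]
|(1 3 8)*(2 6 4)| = 3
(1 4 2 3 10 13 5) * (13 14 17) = (1 4 2 3 10 14 17 13 5) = [0, 4, 3, 10, 2, 1, 6, 7, 8, 9, 14, 11, 12, 5, 17, 15, 16, 13]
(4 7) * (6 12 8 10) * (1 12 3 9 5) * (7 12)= (1 7 4 12 8 10 6 3 9 5)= [0, 7, 2, 9, 12, 1, 3, 4, 10, 5, 6, 11, 8]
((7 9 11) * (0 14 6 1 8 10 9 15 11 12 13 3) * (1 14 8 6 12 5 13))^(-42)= (15)(1 14)(6 12)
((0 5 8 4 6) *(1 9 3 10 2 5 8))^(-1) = ((0 8 4 6)(1 9 3 10 2 5))^(-1) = (0 6 4 8)(1 5 2 10 3 9)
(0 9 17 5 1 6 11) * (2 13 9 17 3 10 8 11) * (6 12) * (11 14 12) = [17, 11, 13, 10, 4, 1, 2, 7, 14, 3, 8, 0, 6, 9, 12, 15, 16, 5] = (0 17 5 1 11)(2 13 9 3 10 8 14 12 6)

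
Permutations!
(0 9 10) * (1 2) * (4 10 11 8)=[9, 2, 1, 3, 10, 5, 6, 7, 4, 11, 0, 8]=(0 9 11 8 4 10)(1 2)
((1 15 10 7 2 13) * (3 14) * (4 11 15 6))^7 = (1 2 10 11 6 13 7 15 4)(3 14)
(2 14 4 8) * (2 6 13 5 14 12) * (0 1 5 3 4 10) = (0 1 5 14 10)(2 12)(3 4 8 6 13) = [1, 5, 12, 4, 8, 14, 13, 7, 6, 9, 0, 11, 2, 3, 10]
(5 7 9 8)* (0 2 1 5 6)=[2, 5, 1, 3, 4, 7, 0, 9, 6, 8]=(0 2 1 5 7 9 8 6)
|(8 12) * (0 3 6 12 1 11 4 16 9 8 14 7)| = 6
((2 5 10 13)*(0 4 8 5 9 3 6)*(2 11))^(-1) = (0 6 3 9 2 11 13 10 5 8 4)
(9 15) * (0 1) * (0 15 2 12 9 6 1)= (1 15 6)(2 12 9)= [0, 15, 12, 3, 4, 5, 1, 7, 8, 2, 10, 11, 9, 13, 14, 6]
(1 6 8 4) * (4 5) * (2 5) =[0, 6, 5, 3, 1, 4, 8, 7, 2] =(1 6 8 2 5 4)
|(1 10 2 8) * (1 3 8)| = 6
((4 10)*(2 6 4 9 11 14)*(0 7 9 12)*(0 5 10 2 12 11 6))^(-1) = ((0 7 9 6 4 2)(5 10 11 14 12))^(-1) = (0 2 4 6 9 7)(5 12 14 11 10)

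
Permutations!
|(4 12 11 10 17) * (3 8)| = |(3 8)(4 12 11 10 17)| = 10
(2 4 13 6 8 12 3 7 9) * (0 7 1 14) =(0 7 9 2 4 13 6 8 12 3 1 14) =[7, 14, 4, 1, 13, 5, 8, 9, 12, 2, 10, 11, 3, 6, 0]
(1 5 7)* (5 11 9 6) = (1 11 9 6 5 7) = [0, 11, 2, 3, 4, 7, 5, 1, 8, 6, 10, 9]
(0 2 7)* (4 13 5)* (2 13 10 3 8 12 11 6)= (0 13 5 4 10 3 8 12 11 6 2 7)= [13, 1, 7, 8, 10, 4, 2, 0, 12, 9, 3, 6, 11, 5]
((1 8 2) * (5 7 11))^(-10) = ((1 8 2)(5 7 11))^(-10) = (1 2 8)(5 11 7)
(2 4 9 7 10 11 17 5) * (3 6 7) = (2 4 9 3 6 7 10 11 17 5) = [0, 1, 4, 6, 9, 2, 7, 10, 8, 3, 11, 17, 12, 13, 14, 15, 16, 5]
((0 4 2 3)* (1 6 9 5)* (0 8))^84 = (9)(0 8 3 2 4)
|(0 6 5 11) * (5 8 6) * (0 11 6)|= 4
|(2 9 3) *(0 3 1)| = |(0 3 2 9 1)| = 5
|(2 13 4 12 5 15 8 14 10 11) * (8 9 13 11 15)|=18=|(2 11)(4 12 5 8 14 10 15 9 13)|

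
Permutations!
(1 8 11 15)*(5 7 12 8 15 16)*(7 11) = [0, 15, 2, 3, 4, 11, 6, 12, 7, 9, 10, 16, 8, 13, 14, 1, 5] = (1 15)(5 11 16)(7 12 8)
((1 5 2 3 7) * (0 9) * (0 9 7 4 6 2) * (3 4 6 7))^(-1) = ((9)(0 3 6 2 4 7 1 5))^(-1) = (9)(0 5 1 7 4 2 6 3)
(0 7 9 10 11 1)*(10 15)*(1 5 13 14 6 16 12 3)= (0 7 9 15 10 11 5 13 14 6 16 12 3 1)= [7, 0, 2, 1, 4, 13, 16, 9, 8, 15, 11, 5, 3, 14, 6, 10, 12]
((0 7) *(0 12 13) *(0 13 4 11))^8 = ((13)(0 7 12 4 11))^8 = (13)(0 4 7 11 12)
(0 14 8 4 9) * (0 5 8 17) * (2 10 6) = (0 14 17)(2 10 6)(4 9 5 8) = [14, 1, 10, 3, 9, 8, 2, 7, 4, 5, 6, 11, 12, 13, 17, 15, 16, 0]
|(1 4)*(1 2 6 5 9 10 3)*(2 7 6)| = 8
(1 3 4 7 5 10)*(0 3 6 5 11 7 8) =(0 3 4 8)(1 6 5 10)(7 11) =[3, 6, 2, 4, 8, 10, 5, 11, 0, 9, 1, 7]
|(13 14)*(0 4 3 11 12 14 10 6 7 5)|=|(0 4 3 11 12 14 13 10 6 7 5)|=11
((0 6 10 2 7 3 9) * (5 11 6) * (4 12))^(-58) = ((0 5 11 6 10 2 7 3 9)(4 12))^(-58) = (12)(0 2 5 7 11 3 6 9 10)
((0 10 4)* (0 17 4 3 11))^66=((0 10 3 11)(4 17))^66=(17)(0 3)(10 11)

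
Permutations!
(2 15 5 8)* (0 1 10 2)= (0 1 10 2 15 5 8)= [1, 10, 15, 3, 4, 8, 6, 7, 0, 9, 2, 11, 12, 13, 14, 5]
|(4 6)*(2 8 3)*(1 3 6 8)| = |(1 3 2)(4 8 6)| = 3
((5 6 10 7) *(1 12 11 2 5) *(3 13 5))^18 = ((1 12 11 2 3 13 5 6 10 7))^18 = (1 10 5 3 11)(2 12 7 6 13)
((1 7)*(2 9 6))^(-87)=((1 7)(2 9 6))^(-87)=(9)(1 7)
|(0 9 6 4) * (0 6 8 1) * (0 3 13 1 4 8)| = 6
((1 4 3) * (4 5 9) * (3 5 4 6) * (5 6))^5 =(1 4 6 3)(5 9)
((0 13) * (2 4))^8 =((0 13)(2 4))^8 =(13)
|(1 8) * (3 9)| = 2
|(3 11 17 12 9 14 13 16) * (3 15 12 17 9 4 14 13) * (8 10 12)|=|(17)(3 11 9 13 16 15 8 10 12 4 14)|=11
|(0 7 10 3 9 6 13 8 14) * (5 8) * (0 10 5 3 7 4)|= 20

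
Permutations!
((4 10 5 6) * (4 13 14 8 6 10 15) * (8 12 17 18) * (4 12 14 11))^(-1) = (4 11 13 6 8 18 17 12 15)(5 10)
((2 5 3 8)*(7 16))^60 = (16)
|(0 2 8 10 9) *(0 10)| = |(0 2 8)(9 10)| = 6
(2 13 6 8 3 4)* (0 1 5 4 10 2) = [1, 5, 13, 10, 0, 4, 8, 7, 3, 9, 2, 11, 12, 6] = (0 1 5 4)(2 13 6 8 3 10)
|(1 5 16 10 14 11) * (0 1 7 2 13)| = |(0 1 5 16 10 14 11 7 2 13)| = 10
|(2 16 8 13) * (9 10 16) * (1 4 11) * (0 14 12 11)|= 6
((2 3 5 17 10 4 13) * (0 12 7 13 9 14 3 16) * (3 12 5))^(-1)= (0 16 2 13 7 12 14 9 4 10 17 5)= ((0 5 17 10 4 9 14 12 7 13 2 16))^(-1)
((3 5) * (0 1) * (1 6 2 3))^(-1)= ((0 6 2 3 5 1))^(-1)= (0 1 5 3 2 6)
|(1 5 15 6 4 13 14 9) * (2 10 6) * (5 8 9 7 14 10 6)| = |(1 8 9)(2 6 4 13 10 5 15)(7 14)| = 42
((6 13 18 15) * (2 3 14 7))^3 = ((2 3 14 7)(6 13 18 15))^3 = (2 7 14 3)(6 15 18 13)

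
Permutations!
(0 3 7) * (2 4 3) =(0 2 4 3 7) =[2, 1, 4, 7, 3, 5, 6, 0]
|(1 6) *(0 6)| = 3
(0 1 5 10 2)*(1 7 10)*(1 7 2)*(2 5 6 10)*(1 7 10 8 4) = (0 5 10 7 2)(1 6 8 4) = [5, 6, 0, 3, 1, 10, 8, 2, 4, 9, 7]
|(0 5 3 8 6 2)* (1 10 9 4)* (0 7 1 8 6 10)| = 28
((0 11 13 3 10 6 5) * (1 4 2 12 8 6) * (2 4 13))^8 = (13)(0 11 2 12 8 6 5)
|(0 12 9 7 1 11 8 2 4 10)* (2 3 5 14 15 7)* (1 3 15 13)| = 18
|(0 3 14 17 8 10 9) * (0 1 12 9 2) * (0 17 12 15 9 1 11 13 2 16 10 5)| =26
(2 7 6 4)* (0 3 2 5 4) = (0 3 2 7 6)(4 5) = [3, 1, 7, 2, 5, 4, 0, 6]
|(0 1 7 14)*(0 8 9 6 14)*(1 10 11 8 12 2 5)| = 12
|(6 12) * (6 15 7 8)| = |(6 12 15 7 8)| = 5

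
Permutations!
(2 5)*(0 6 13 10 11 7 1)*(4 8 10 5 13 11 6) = (0 4 8 10 6 11 7 1)(2 13 5) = [4, 0, 13, 3, 8, 2, 11, 1, 10, 9, 6, 7, 12, 5]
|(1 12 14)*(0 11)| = |(0 11)(1 12 14)| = 6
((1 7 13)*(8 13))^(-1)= ((1 7 8 13))^(-1)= (1 13 8 7)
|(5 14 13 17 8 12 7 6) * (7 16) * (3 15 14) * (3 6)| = 18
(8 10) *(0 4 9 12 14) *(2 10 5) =(0 4 9 12 14)(2 10 8 5) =[4, 1, 10, 3, 9, 2, 6, 7, 5, 12, 8, 11, 14, 13, 0]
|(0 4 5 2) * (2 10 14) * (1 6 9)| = |(0 4 5 10 14 2)(1 6 9)| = 6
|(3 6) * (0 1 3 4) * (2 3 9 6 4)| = 7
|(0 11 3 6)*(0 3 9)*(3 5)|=3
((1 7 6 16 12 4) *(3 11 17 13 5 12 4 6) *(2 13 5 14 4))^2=((1 7 3 11 17 5 12 6 16 2 13 14 4))^2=(1 3 17 12 16 13 4 7 11 5 6 2 14)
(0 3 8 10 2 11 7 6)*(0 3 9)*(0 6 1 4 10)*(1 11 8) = (0 9 6 3 1 4 10 2 8)(7 11) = [9, 4, 8, 1, 10, 5, 3, 11, 0, 6, 2, 7]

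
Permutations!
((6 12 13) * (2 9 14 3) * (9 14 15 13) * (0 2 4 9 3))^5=(0 14 2)(3 6 15 4 12 13 9)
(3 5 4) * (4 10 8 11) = [0, 1, 2, 5, 3, 10, 6, 7, 11, 9, 8, 4] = (3 5 10 8 11 4)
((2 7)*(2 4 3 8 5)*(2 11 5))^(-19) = ((2 7 4 3 8)(5 11))^(-19) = (2 7 4 3 8)(5 11)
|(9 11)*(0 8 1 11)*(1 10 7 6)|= 8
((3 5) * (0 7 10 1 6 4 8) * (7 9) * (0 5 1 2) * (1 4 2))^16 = (0 7 1 2 9 10 6)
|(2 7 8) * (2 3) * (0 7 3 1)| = |(0 7 8 1)(2 3)| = 4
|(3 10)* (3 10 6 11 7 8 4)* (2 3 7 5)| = 15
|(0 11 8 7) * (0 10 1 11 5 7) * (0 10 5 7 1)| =7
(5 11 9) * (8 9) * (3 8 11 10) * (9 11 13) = [0, 1, 2, 8, 4, 10, 6, 7, 11, 5, 3, 13, 12, 9] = (3 8 11 13 9 5 10)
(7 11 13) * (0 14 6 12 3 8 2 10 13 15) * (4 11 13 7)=(0 14 6 12 3 8 2 10 7 13 4 11 15)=[14, 1, 10, 8, 11, 5, 12, 13, 2, 9, 7, 15, 3, 4, 6, 0]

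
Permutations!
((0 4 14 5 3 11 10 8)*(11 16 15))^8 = (0 10 15 3 14)(4 8 11 16 5) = ((0 4 14 5 3 16 15 11 10 8))^8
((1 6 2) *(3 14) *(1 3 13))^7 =((1 6 2 3 14 13))^7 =(1 6 2 3 14 13)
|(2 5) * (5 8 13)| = 4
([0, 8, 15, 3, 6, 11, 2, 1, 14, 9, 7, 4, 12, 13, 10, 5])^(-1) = [0, 7, 6, 3, 11, 15, 4, 10, 1, 9, 14, 5, 12, 13, 8, 2]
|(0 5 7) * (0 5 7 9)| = |(0 7 5 9)| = 4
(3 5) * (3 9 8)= (3 5 9 8)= [0, 1, 2, 5, 4, 9, 6, 7, 3, 8]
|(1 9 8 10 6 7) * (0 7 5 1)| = |(0 7)(1 9 8 10 6 5)| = 6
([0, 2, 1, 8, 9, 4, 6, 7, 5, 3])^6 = [0, 1, 2, 8, 9, 4, 6, 7, 5, 3]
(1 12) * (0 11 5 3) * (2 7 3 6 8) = [11, 12, 7, 0, 4, 6, 8, 3, 2, 9, 10, 5, 1] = (0 11 5 6 8 2 7 3)(1 12)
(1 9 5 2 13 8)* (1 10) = (1 9 5 2 13 8 10) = [0, 9, 13, 3, 4, 2, 6, 7, 10, 5, 1, 11, 12, 8]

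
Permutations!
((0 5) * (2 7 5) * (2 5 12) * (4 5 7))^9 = (0 2)(4 7)(5 12)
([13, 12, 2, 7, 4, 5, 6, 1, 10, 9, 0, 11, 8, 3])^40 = (13)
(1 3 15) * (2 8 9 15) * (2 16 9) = (1 3 16 9 15)(2 8) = [0, 3, 8, 16, 4, 5, 6, 7, 2, 15, 10, 11, 12, 13, 14, 1, 9]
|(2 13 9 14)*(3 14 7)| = 6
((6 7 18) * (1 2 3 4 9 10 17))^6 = ((1 2 3 4 9 10 17)(6 7 18))^6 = (18)(1 17 10 9 4 3 2)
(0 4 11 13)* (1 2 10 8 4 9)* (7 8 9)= (0 7 8 4 11 13)(1 2 10 9)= [7, 2, 10, 3, 11, 5, 6, 8, 4, 1, 9, 13, 12, 0]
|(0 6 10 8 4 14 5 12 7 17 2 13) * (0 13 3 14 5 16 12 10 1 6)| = 28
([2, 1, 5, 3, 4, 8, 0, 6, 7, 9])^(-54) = [0, 1, 2, 3, 4, 5, 6, 7, 8, 9]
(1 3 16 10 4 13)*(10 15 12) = (1 3 16 15 12 10 4 13) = [0, 3, 2, 16, 13, 5, 6, 7, 8, 9, 4, 11, 10, 1, 14, 12, 15]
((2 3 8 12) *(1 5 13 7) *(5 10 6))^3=(1 5)(2 12 8 3)(6 7)(10 13)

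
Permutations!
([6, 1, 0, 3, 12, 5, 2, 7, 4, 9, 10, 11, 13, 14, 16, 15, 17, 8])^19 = [6, 1, 0, 3, 17, 5, 2, 7, 16, 9, 10, 11, 8, 4, 12, 15, 13, 14]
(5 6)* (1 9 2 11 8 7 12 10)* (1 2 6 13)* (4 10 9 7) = (1 7 12 9 6 5 13)(2 11 8 4 10) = [0, 7, 11, 3, 10, 13, 5, 12, 4, 6, 2, 8, 9, 1]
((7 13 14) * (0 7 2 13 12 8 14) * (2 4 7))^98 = ((0 2 13)(4 7 12 8 14))^98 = (0 13 2)(4 8 7 14 12)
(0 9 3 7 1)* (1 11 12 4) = (0 9 3 7 11 12 4 1) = [9, 0, 2, 7, 1, 5, 6, 11, 8, 3, 10, 12, 4]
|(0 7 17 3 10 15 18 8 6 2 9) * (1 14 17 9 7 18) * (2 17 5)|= |(0 18 8 6 17 3 10 15 1 14 5 2 7 9)|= 14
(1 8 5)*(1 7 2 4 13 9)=(1 8 5 7 2 4 13 9)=[0, 8, 4, 3, 13, 7, 6, 2, 5, 1, 10, 11, 12, 9]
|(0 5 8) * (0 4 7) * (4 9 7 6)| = |(0 5 8 9 7)(4 6)| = 10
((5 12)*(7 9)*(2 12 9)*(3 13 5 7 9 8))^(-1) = ((2 12 7)(3 13 5 8))^(-1) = (2 7 12)(3 8 5 13)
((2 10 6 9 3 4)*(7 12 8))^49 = ((2 10 6 9 3 4)(7 12 8))^49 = (2 10 6 9 3 4)(7 12 8)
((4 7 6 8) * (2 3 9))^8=(2 9 3)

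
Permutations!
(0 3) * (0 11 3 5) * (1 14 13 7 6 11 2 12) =(0 5)(1 14 13 7 6 11 3 2 12) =[5, 14, 12, 2, 4, 0, 11, 6, 8, 9, 10, 3, 1, 7, 13]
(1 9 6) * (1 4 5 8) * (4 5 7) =(1 9 6 5 8)(4 7) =[0, 9, 2, 3, 7, 8, 5, 4, 1, 6]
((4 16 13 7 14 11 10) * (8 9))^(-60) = (4 7 10 13 11 16 14)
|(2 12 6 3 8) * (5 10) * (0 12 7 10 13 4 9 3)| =|(0 12 6)(2 7 10 5 13 4 9 3 8)| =9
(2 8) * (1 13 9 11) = [0, 13, 8, 3, 4, 5, 6, 7, 2, 11, 10, 1, 12, 9] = (1 13 9 11)(2 8)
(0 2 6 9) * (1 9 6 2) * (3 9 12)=(0 1 12 3 9)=[1, 12, 2, 9, 4, 5, 6, 7, 8, 0, 10, 11, 3]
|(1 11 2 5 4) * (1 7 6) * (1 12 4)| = |(1 11 2 5)(4 7 6 12)| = 4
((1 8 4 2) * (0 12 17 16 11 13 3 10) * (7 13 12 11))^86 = ((0 11 12 17 16 7 13 3 10)(1 8 4 2))^86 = (0 7 11 13 12 3 17 10 16)(1 4)(2 8)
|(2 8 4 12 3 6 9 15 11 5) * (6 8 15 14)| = 12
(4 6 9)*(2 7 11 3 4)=[0, 1, 7, 4, 6, 5, 9, 11, 8, 2, 10, 3]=(2 7 11 3 4 6 9)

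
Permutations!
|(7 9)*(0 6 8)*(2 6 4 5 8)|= 4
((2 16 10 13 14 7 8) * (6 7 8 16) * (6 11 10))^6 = (16)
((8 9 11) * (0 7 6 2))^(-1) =(0 2 6 7)(8 11 9)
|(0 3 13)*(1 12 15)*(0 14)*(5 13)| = |(0 3 5 13 14)(1 12 15)| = 15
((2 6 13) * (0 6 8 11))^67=((0 6 13 2 8 11))^67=(0 6 13 2 8 11)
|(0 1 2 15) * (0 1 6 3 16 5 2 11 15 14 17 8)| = 9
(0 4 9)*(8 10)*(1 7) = (0 4 9)(1 7)(8 10) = [4, 7, 2, 3, 9, 5, 6, 1, 10, 0, 8]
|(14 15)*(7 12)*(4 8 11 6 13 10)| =6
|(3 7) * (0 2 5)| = |(0 2 5)(3 7)| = 6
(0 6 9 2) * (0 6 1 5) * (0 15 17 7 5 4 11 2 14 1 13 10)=(0 13 10)(1 4 11 2 6 9 14)(5 15 17 7)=[13, 4, 6, 3, 11, 15, 9, 5, 8, 14, 0, 2, 12, 10, 1, 17, 16, 7]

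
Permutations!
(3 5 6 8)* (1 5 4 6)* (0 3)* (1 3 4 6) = (0 4 1 5 3 6 8) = [4, 5, 2, 6, 1, 3, 8, 7, 0]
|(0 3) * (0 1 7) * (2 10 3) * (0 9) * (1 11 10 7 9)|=|(0 2 7 1 9)(3 11 10)|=15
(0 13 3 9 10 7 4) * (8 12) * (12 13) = (0 12 8 13 3 9 10 7 4) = [12, 1, 2, 9, 0, 5, 6, 4, 13, 10, 7, 11, 8, 3]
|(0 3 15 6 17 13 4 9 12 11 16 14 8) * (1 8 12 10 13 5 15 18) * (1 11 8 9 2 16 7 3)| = 44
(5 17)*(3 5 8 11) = (3 5 17 8 11) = [0, 1, 2, 5, 4, 17, 6, 7, 11, 9, 10, 3, 12, 13, 14, 15, 16, 8]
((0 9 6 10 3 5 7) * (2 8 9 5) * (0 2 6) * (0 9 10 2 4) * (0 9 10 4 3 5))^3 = ((2 8 4 9 10 5 7 3 6))^3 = (2 9 7)(3 8 10)(4 5 6)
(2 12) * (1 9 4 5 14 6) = (1 9 4 5 14 6)(2 12) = [0, 9, 12, 3, 5, 14, 1, 7, 8, 4, 10, 11, 2, 13, 6]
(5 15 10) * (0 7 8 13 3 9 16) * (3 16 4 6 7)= [3, 1, 2, 9, 6, 15, 7, 8, 13, 4, 5, 11, 12, 16, 14, 10, 0]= (0 3 9 4 6 7 8 13 16)(5 15 10)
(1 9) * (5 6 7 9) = (1 5 6 7 9) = [0, 5, 2, 3, 4, 6, 7, 9, 8, 1]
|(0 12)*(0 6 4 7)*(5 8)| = 10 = |(0 12 6 4 7)(5 8)|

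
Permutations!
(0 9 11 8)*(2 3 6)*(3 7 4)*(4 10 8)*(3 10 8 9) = [3, 1, 7, 6, 10, 5, 2, 8, 0, 11, 9, 4] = (0 3 6 2 7 8)(4 10 9 11)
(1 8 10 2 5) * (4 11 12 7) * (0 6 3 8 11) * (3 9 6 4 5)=(0 4)(1 11 12 7 5)(2 3 8 10)(6 9)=[4, 11, 3, 8, 0, 1, 9, 5, 10, 6, 2, 12, 7]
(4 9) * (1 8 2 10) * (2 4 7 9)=(1 8 4 2 10)(7 9)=[0, 8, 10, 3, 2, 5, 6, 9, 4, 7, 1]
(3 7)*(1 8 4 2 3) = (1 8 4 2 3 7) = [0, 8, 3, 7, 2, 5, 6, 1, 4]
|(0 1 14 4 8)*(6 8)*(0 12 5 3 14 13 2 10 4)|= |(0 1 13 2 10 4 6 8 12 5 3 14)|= 12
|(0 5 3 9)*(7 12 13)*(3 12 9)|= 6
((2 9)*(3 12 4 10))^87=((2 9)(3 12 4 10))^87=(2 9)(3 10 4 12)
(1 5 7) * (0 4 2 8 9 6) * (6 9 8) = [4, 5, 6, 3, 2, 7, 0, 1, 8, 9] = (9)(0 4 2 6)(1 5 7)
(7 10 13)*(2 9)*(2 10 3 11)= (2 9 10 13 7 3 11)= [0, 1, 9, 11, 4, 5, 6, 3, 8, 10, 13, 2, 12, 7]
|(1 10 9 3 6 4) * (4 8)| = 7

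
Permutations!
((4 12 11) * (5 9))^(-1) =(4 11 12)(5 9)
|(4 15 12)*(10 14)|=|(4 15 12)(10 14)|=6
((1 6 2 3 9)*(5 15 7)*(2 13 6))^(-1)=((1 2 3 9)(5 15 7)(6 13))^(-1)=(1 9 3 2)(5 7 15)(6 13)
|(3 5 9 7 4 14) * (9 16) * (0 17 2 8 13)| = 35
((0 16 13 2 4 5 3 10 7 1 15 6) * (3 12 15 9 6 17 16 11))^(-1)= ((0 11 3 10 7 1 9 6)(2 4 5 12 15 17 16 13))^(-1)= (0 6 9 1 7 10 3 11)(2 13 16 17 15 12 5 4)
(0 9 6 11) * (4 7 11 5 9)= [4, 1, 2, 3, 7, 9, 5, 11, 8, 6, 10, 0]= (0 4 7 11)(5 9 6)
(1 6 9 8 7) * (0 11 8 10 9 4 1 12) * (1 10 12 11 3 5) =(0 3 5 1 6 4 10 9 12)(7 11 8) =[3, 6, 2, 5, 10, 1, 4, 11, 7, 12, 9, 8, 0]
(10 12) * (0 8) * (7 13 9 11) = [8, 1, 2, 3, 4, 5, 6, 13, 0, 11, 12, 7, 10, 9] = (0 8)(7 13 9 11)(10 12)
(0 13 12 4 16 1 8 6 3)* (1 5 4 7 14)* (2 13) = (0 2 13 12 7 14 1 8 6 3)(4 16 5) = [2, 8, 13, 0, 16, 4, 3, 14, 6, 9, 10, 11, 7, 12, 1, 15, 5]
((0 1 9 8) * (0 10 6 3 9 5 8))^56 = ((0 1 5 8 10 6 3 9))^56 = (10)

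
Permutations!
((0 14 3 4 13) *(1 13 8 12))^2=(0 3 8 1)(4 12 13 14)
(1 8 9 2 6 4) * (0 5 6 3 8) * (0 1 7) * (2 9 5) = (9)(0 2 3 8 5 6 4 7) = [2, 1, 3, 8, 7, 6, 4, 0, 5, 9]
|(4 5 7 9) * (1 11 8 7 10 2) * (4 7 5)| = |(1 11 8 5 10 2)(7 9)| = 6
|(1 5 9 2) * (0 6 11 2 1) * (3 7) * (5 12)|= |(0 6 11 2)(1 12 5 9)(3 7)|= 4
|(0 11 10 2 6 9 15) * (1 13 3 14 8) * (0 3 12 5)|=14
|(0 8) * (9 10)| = 2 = |(0 8)(9 10)|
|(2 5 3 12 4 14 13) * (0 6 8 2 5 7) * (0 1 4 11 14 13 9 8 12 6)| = 13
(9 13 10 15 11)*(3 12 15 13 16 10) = [0, 1, 2, 12, 4, 5, 6, 7, 8, 16, 13, 9, 15, 3, 14, 11, 10] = (3 12 15 11 9 16 10 13)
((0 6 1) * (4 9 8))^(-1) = ((0 6 1)(4 9 8))^(-1) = (0 1 6)(4 8 9)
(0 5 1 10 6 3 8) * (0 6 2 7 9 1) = [5, 10, 7, 8, 4, 0, 3, 9, 6, 1, 2] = (0 5)(1 10 2 7 9)(3 8 6)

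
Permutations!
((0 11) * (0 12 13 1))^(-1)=(0 1 13 12 11)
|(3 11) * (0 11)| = 3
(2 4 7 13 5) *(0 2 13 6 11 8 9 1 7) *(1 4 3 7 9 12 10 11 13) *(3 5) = (0 2 5 1 9 4)(3 7 6 13)(8 12 10 11) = [2, 9, 5, 7, 0, 1, 13, 6, 12, 4, 11, 8, 10, 3]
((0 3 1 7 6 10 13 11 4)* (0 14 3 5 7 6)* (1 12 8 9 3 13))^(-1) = (0 7 5)(1 10 6)(3 9 8 12)(4 11 13 14)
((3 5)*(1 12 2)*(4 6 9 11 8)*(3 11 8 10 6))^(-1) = (1 2 12)(3 4 8 9 6 10 11 5)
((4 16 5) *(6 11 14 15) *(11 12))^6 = ((4 16 5)(6 12 11 14 15))^6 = (16)(6 12 11 14 15)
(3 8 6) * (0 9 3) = (0 9 3 8 6) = [9, 1, 2, 8, 4, 5, 0, 7, 6, 3]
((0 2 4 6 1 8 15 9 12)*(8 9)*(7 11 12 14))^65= (0 9)(1 12)(2 14)(4 7)(6 11)(8 15)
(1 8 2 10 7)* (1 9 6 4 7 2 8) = (2 10)(4 7 9 6) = [0, 1, 10, 3, 7, 5, 4, 9, 8, 6, 2]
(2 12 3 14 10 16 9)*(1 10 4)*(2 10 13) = (1 13 2 12 3 14 4)(9 10 16) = [0, 13, 12, 14, 1, 5, 6, 7, 8, 10, 16, 11, 3, 2, 4, 15, 9]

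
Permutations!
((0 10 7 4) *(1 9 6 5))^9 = (0 10 7 4)(1 9 6 5)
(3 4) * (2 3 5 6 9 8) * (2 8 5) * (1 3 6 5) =(1 3 4 2 6 9) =[0, 3, 6, 4, 2, 5, 9, 7, 8, 1]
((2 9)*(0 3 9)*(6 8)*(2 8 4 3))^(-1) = (0 2)(3 4 6 8 9)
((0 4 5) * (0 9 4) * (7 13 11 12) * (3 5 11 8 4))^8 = (3 9 5)(4 12 13)(7 8 11)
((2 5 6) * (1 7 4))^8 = (1 4 7)(2 6 5)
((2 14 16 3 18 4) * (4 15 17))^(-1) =(2 4 17 15 18 3 16 14)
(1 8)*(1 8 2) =(8)(1 2) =[0, 2, 1, 3, 4, 5, 6, 7, 8]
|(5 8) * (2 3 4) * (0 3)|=4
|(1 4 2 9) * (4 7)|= 5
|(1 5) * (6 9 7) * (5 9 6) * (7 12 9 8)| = |(1 8 7 5)(9 12)| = 4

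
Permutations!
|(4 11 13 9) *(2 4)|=5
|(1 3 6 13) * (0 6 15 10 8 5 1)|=6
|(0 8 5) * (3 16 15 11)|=|(0 8 5)(3 16 15 11)|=12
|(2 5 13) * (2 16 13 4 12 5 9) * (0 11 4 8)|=|(0 11 4 12 5 8)(2 9)(13 16)|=6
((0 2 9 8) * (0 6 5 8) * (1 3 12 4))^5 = (0 9 2)(1 3 12 4)(5 6 8)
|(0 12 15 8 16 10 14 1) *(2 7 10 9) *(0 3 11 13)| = |(0 12 15 8 16 9 2 7 10 14 1 3 11 13)| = 14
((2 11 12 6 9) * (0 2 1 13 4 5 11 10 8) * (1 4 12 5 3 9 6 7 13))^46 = ((0 2 10 8)(3 9 4)(5 11)(7 13 12))^46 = (0 10)(2 8)(3 9 4)(7 13 12)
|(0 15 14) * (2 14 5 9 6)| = 7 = |(0 15 5 9 6 2 14)|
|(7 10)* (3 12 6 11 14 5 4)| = 14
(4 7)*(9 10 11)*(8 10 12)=(4 7)(8 10 11 9 12)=[0, 1, 2, 3, 7, 5, 6, 4, 10, 12, 11, 9, 8]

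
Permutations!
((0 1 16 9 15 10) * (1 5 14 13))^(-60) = (0 13 9)(1 15 5)(10 14 16)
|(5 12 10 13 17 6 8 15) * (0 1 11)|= 24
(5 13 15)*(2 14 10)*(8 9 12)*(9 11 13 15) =[0, 1, 14, 3, 4, 15, 6, 7, 11, 12, 2, 13, 8, 9, 10, 5] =(2 14 10)(5 15)(8 11 13 9 12)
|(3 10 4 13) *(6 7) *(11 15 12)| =|(3 10 4 13)(6 7)(11 15 12)| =12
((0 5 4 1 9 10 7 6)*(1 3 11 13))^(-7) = (0 11 10 5 13 7 4 1 6 3 9) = ((0 5 4 3 11 13 1 9 10 7 6))^(-7)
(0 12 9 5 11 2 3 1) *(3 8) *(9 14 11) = [12, 0, 8, 1, 4, 9, 6, 7, 3, 5, 10, 2, 14, 13, 11] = (0 12 14 11 2 8 3 1)(5 9)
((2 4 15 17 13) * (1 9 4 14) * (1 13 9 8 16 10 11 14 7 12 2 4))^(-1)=((1 8 16 10 11 14 13 4 15 17 9)(2 7 12))^(-1)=(1 9 17 15 4 13 14 11 10 16 8)(2 12 7)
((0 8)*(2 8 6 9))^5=(9)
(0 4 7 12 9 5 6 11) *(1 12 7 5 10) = (0 4 5 6 11)(1 12 9 10) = [4, 12, 2, 3, 5, 6, 11, 7, 8, 10, 1, 0, 9]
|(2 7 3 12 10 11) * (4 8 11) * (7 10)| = |(2 10 4 8 11)(3 12 7)| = 15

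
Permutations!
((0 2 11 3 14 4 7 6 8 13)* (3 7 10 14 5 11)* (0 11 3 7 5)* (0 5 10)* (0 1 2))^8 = (1 14 11 8 7)(2 4 10 13 6)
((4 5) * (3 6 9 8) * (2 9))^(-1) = (2 6 3 8 9)(4 5)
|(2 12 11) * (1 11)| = |(1 11 2 12)| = 4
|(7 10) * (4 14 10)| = 4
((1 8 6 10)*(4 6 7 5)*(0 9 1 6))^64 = ((0 9 1 8 7 5 4)(6 10))^64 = (10)(0 9 1 8 7 5 4)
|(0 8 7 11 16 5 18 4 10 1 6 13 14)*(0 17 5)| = |(0 8 7 11 16)(1 6 13 14 17 5 18 4 10)| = 45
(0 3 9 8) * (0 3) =(3 9 8) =[0, 1, 2, 9, 4, 5, 6, 7, 3, 8]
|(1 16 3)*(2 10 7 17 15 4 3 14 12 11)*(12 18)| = |(1 16 14 18 12 11 2 10 7 17 15 4 3)| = 13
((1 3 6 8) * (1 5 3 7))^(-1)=(1 7)(3 5 8 6)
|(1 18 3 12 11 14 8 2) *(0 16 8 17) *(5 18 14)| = 35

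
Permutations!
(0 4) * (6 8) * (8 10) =(0 4)(6 10 8) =[4, 1, 2, 3, 0, 5, 10, 7, 6, 9, 8]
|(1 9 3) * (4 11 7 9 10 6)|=8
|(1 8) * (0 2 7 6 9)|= 10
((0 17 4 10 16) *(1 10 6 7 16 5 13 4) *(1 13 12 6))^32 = ((0 17 13 4 1 10 5 12 6 7 16))^32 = (0 16 7 6 12 5 10 1 4 13 17)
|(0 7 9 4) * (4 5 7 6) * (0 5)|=|(0 6 4 5 7 9)|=6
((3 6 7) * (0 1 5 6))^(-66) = (7) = ((0 1 5 6 7 3))^(-66)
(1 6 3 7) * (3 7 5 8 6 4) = (1 4 3 5 8 6 7) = [0, 4, 2, 5, 3, 8, 7, 1, 6]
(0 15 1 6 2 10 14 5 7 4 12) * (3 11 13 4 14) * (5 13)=[15, 6, 10, 11, 12, 7, 2, 14, 8, 9, 3, 5, 0, 4, 13, 1]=(0 15 1 6 2 10 3 11 5 7 14 13 4 12)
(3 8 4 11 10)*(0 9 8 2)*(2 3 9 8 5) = (0 8 4 11 10 9 5 2) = [8, 1, 0, 3, 11, 2, 6, 7, 4, 5, 9, 10]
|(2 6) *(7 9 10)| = 6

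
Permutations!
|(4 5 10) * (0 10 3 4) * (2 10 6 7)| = |(0 6 7 2 10)(3 4 5)| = 15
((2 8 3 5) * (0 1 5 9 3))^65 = (3 9)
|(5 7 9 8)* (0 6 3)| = |(0 6 3)(5 7 9 8)| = 12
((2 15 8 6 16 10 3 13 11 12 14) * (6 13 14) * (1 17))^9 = (1 17)(2 3 16 12 13 15 14 10 6 11 8)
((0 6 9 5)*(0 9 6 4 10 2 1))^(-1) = ((0 4 10 2 1)(5 9))^(-1) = (0 1 2 10 4)(5 9)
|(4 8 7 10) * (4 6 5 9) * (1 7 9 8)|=8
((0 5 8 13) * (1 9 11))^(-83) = ((0 5 8 13)(1 9 11))^(-83) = (0 5 8 13)(1 9 11)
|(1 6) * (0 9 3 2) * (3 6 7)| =|(0 9 6 1 7 3 2)| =7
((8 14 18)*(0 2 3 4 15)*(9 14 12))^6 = (0 2 3 4 15)(8 12 9 14 18)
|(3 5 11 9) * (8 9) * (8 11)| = 4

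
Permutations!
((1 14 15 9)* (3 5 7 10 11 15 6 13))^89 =(1 14 6 13 3 5 7 10 11 15 9)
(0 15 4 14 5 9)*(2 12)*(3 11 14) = (0 15 4 3 11 14 5 9)(2 12) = [15, 1, 12, 11, 3, 9, 6, 7, 8, 0, 10, 14, 2, 13, 5, 4]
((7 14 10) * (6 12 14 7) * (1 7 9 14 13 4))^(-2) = (1 13 6 14 7 4 12 10 9)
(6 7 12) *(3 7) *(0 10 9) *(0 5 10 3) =(0 3 7 12 6)(5 10 9) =[3, 1, 2, 7, 4, 10, 0, 12, 8, 5, 9, 11, 6]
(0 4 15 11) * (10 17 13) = (0 4 15 11)(10 17 13) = [4, 1, 2, 3, 15, 5, 6, 7, 8, 9, 17, 0, 12, 10, 14, 11, 16, 13]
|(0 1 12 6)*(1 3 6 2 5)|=12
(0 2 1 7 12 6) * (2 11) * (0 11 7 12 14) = (0 7 14)(1 12 6 11 2) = [7, 12, 1, 3, 4, 5, 11, 14, 8, 9, 10, 2, 6, 13, 0]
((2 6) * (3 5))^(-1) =(2 6)(3 5)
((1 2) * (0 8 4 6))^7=(0 6 4 8)(1 2)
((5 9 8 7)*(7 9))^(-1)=(5 7)(8 9)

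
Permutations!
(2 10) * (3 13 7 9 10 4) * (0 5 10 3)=(0 5 10 2 4)(3 13 7 9)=[5, 1, 4, 13, 0, 10, 6, 9, 8, 3, 2, 11, 12, 7]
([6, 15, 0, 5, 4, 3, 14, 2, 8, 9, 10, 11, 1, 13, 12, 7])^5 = (0 15 14 2 1 6 7 12)(3 5)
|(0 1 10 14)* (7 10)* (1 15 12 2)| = 8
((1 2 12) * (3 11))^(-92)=(1 2 12)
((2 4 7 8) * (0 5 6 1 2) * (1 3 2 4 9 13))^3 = ((0 5 6 3 2 9 13 1 4 7 8))^3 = (0 3 13 7 5 2 1 8 6 9 4)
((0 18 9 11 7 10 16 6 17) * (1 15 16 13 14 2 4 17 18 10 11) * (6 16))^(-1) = ((0 10 13 14 2 4 17)(1 15 6 18 9)(7 11))^(-1) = (0 17 4 2 14 13 10)(1 9 18 6 15)(7 11)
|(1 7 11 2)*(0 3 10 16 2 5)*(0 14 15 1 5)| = |(0 3 10 16 2 5 14 15 1 7 11)| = 11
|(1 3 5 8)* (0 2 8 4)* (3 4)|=|(0 2 8 1 4)(3 5)|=10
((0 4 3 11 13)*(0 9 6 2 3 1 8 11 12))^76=((0 4 1 8 11 13 9 6 2 3 12))^76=(0 12 3 2 6 9 13 11 8 1 4)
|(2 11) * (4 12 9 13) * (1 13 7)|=|(1 13 4 12 9 7)(2 11)|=6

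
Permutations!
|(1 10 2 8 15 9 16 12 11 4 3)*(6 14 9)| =|(1 10 2 8 15 6 14 9 16 12 11 4 3)| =13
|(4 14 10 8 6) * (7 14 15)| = 7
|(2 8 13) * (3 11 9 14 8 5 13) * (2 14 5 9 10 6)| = 10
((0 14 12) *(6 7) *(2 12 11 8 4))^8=((0 14 11 8 4 2 12)(6 7))^8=(0 14 11 8 4 2 12)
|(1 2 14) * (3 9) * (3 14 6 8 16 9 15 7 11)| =28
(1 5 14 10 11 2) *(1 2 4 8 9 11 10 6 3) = (1 5 14 6 3)(4 8 9 11) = [0, 5, 2, 1, 8, 14, 3, 7, 9, 11, 10, 4, 12, 13, 6]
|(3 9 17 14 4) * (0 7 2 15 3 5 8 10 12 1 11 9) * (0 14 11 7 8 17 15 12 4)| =|(0 8 10 4 5 17 11 9 15 3 14)(1 7 2 12)| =44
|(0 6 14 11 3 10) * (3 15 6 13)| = 4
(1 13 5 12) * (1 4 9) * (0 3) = (0 3)(1 13 5 12 4 9) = [3, 13, 2, 0, 9, 12, 6, 7, 8, 1, 10, 11, 4, 5]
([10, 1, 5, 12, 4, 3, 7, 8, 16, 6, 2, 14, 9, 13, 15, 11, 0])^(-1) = (0 16 8 7 6 9 12 3 5 2 10)(11 15 14)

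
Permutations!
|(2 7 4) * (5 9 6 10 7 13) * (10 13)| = |(2 10 7 4)(5 9 6 13)| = 4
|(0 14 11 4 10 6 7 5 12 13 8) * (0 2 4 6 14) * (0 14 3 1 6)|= 33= |(0 14 11)(1 6 7 5 12 13 8 2 4 10 3)|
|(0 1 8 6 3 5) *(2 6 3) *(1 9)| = |(0 9 1 8 3 5)(2 6)| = 6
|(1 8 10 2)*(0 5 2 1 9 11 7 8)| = |(0 5 2 9 11 7 8 10 1)| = 9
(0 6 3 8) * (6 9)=(0 9 6 3 8)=[9, 1, 2, 8, 4, 5, 3, 7, 0, 6]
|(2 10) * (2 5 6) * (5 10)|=3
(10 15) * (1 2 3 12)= (1 2 3 12)(10 15)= [0, 2, 3, 12, 4, 5, 6, 7, 8, 9, 15, 11, 1, 13, 14, 10]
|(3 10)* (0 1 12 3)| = 5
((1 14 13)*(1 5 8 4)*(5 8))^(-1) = ((1 14 13 8 4))^(-1) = (1 4 8 13 14)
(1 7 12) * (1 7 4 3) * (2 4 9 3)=(1 9 3)(2 4)(7 12)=[0, 9, 4, 1, 2, 5, 6, 12, 8, 3, 10, 11, 7]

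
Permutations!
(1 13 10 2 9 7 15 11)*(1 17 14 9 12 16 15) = (1 13 10 2 12 16 15 11 17 14 9 7) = [0, 13, 12, 3, 4, 5, 6, 1, 8, 7, 2, 17, 16, 10, 9, 11, 15, 14]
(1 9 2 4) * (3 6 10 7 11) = (1 9 2 4)(3 6 10 7 11) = [0, 9, 4, 6, 1, 5, 10, 11, 8, 2, 7, 3]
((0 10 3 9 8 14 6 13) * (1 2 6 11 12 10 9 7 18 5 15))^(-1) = (0 13 6 2 1 15 5 18 7 3 10 12 11 14 8 9)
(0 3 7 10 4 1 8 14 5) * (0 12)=(0 3 7 10 4 1 8 14 5 12)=[3, 8, 2, 7, 1, 12, 6, 10, 14, 9, 4, 11, 0, 13, 5]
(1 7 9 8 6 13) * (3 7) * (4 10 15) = (1 3 7 9 8 6 13)(4 10 15) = [0, 3, 2, 7, 10, 5, 13, 9, 6, 8, 15, 11, 12, 1, 14, 4]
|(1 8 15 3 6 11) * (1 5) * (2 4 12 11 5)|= 12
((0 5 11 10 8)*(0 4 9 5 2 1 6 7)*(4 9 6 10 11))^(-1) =((11)(0 2 1 10 8 9 5 4 6 7))^(-1) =(11)(0 7 6 4 5 9 8 10 1 2)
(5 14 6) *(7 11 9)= (5 14 6)(7 11 9)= [0, 1, 2, 3, 4, 14, 5, 11, 8, 7, 10, 9, 12, 13, 6]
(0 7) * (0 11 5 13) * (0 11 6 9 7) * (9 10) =[0, 1, 2, 3, 4, 13, 10, 6, 8, 7, 9, 5, 12, 11] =(5 13 11)(6 10 9 7)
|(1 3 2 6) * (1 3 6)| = |(1 6 3 2)| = 4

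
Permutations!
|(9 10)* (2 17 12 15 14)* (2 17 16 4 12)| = 14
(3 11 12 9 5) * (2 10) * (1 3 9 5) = (1 3 11 12 5 9)(2 10) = [0, 3, 10, 11, 4, 9, 6, 7, 8, 1, 2, 12, 5]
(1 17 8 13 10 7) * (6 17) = (1 6 17 8 13 10 7) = [0, 6, 2, 3, 4, 5, 17, 1, 13, 9, 7, 11, 12, 10, 14, 15, 16, 8]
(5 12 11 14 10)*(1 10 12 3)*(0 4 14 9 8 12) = (0 4 14)(1 10 5 3)(8 12 11 9) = [4, 10, 2, 1, 14, 3, 6, 7, 12, 8, 5, 9, 11, 13, 0]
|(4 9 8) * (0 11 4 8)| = 4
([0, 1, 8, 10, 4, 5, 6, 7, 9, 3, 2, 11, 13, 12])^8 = [0, 1, 3, 8, 4, 5, 6, 7, 10, 2, 9, 11, 12, 13]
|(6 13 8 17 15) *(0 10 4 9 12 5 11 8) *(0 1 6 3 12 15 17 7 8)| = 18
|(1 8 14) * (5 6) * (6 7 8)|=6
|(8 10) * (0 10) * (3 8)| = |(0 10 3 8)| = 4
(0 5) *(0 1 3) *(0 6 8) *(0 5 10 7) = (0 10 7)(1 3 6 8 5) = [10, 3, 2, 6, 4, 1, 8, 0, 5, 9, 7]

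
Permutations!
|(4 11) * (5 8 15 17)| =4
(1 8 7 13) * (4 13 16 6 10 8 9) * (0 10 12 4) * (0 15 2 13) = [10, 9, 13, 3, 0, 5, 12, 16, 7, 15, 8, 11, 4, 1, 14, 2, 6] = (0 10 8 7 16 6 12 4)(1 9 15 2 13)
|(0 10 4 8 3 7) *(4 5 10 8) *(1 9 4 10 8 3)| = 6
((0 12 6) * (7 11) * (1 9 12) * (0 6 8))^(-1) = (0 8 12 9 1)(7 11)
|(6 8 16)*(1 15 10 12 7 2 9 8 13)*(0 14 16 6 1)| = 13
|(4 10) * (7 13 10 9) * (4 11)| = 6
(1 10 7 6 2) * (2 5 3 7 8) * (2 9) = (1 10 8 9 2)(3 7 6 5) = [0, 10, 1, 7, 4, 3, 5, 6, 9, 2, 8]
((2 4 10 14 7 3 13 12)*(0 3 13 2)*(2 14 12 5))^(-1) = ((0 3 14 7 13 5 2 4 10 12))^(-1) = (0 12 10 4 2 5 13 7 14 3)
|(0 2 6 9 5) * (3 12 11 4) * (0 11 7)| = 10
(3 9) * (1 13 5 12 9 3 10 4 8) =(1 13 5 12 9 10 4 8) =[0, 13, 2, 3, 8, 12, 6, 7, 1, 10, 4, 11, 9, 5]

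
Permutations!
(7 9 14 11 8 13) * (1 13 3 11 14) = (14)(1 13 7 9)(3 11 8) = [0, 13, 2, 11, 4, 5, 6, 9, 3, 1, 10, 8, 12, 7, 14]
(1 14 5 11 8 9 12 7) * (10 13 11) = [0, 14, 2, 3, 4, 10, 6, 1, 9, 12, 13, 8, 7, 11, 5] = (1 14 5 10 13 11 8 9 12 7)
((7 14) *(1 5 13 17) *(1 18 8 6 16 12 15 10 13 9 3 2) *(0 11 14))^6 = (0 14)(1 5 9 3 2)(6 17 15)(7 11)(8 13 12)(10 16 18)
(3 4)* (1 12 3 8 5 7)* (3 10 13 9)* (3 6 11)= (1 12 10 13 9 6 11 3 4 8 5 7)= [0, 12, 2, 4, 8, 7, 11, 1, 5, 6, 13, 3, 10, 9]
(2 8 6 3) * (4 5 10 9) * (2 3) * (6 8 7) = (2 7 6)(4 5 10 9) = [0, 1, 7, 3, 5, 10, 2, 6, 8, 4, 9]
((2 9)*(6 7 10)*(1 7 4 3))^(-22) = ((1 7 10 6 4 3)(2 9))^(-22) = (1 10 4)(3 7 6)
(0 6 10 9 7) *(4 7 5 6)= (0 4 7)(5 6 10 9)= [4, 1, 2, 3, 7, 6, 10, 0, 8, 5, 9]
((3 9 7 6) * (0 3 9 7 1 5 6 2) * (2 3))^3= ((0 2)(1 5 6 9)(3 7))^3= (0 2)(1 9 6 5)(3 7)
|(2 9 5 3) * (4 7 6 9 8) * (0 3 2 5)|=|(0 3 5 2 8 4 7 6 9)|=9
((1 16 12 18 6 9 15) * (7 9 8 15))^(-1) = (1 15 8 6 18 12 16)(7 9)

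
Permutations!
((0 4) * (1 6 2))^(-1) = (0 4)(1 2 6)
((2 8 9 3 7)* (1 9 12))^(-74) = ((1 9 3 7 2 8 12))^(-74) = (1 7 12 3 8 9 2)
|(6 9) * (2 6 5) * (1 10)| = 4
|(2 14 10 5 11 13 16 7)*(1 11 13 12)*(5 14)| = |(1 11 12)(2 5 13 16 7)(10 14)| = 30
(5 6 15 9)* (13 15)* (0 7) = (0 7)(5 6 13 15 9) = [7, 1, 2, 3, 4, 6, 13, 0, 8, 5, 10, 11, 12, 15, 14, 9]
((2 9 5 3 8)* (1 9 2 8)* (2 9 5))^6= (9)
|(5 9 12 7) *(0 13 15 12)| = |(0 13 15 12 7 5 9)| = 7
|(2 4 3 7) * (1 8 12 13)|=|(1 8 12 13)(2 4 3 7)|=4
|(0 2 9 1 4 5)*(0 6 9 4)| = |(0 2 4 5 6 9 1)| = 7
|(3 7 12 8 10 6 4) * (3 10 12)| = |(3 7)(4 10 6)(8 12)| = 6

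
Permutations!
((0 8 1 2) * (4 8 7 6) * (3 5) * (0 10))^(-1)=((0 7 6 4 8 1 2 10)(3 5))^(-1)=(0 10 2 1 8 4 6 7)(3 5)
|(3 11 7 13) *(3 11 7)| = |(3 7 13 11)| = 4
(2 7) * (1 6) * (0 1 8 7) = [1, 6, 0, 3, 4, 5, 8, 2, 7] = (0 1 6 8 7 2)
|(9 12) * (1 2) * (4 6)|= |(1 2)(4 6)(9 12)|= 2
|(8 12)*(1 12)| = 3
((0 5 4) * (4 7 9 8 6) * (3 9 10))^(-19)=(0 4 6 8 9 3 10 7 5)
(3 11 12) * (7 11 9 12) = (3 9 12)(7 11) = [0, 1, 2, 9, 4, 5, 6, 11, 8, 12, 10, 7, 3]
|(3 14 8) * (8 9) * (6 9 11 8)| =4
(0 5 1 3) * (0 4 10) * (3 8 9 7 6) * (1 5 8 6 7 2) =(0 8 9 2 1 6 3 4 10) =[8, 6, 1, 4, 10, 5, 3, 7, 9, 2, 0]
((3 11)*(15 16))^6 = (16) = ((3 11)(15 16))^6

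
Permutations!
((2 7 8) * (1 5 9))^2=((1 5 9)(2 7 8))^2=(1 9 5)(2 8 7)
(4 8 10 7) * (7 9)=(4 8 10 9 7)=[0, 1, 2, 3, 8, 5, 6, 4, 10, 7, 9]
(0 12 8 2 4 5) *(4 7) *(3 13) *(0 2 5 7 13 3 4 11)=[12, 1, 13, 3, 7, 2, 6, 11, 5, 9, 10, 0, 8, 4]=(0 12 8 5 2 13 4 7 11)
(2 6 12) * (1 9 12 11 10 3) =[0, 9, 6, 1, 4, 5, 11, 7, 8, 12, 3, 10, 2] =(1 9 12 2 6 11 10 3)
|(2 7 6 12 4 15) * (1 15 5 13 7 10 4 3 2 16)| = 9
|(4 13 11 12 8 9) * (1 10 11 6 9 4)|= 9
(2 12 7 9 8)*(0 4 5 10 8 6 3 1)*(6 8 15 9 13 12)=[4, 0, 6, 1, 5, 10, 3, 13, 2, 8, 15, 11, 7, 12, 14, 9]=(0 4 5 10 15 9 8 2 6 3 1)(7 13 12)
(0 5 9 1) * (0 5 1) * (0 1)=(1 5 9)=[0, 5, 2, 3, 4, 9, 6, 7, 8, 1]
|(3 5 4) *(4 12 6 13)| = |(3 5 12 6 13 4)| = 6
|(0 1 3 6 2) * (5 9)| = 10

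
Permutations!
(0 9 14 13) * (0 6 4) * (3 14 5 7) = (0 9 5 7 3 14 13 6 4) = [9, 1, 2, 14, 0, 7, 4, 3, 8, 5, 10, 11, 12, 6, 13]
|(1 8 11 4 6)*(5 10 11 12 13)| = 9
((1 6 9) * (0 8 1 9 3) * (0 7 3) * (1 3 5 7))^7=((9)(0 8 3 1 6)(5 7))^7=(9)(0 3 6 8 1)(5 7)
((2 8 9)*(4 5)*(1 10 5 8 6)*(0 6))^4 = (0 5 2 10 9 1 8 6 4)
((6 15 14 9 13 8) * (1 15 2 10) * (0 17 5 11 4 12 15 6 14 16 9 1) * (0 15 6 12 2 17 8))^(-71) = ((0 8 14 1 12 6 17 5 11 4 2 10 15 16 9 13))^(-71) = (0 4 14 10 12 16 17 13 11 8 2 1 15 6 9 5)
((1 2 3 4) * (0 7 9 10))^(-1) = ((0 7 9 10)(1 2 3 4))^(-1) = (0 10 9 7)(1 4 3 2)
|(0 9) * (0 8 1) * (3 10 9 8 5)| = |(0 8 1)(3 10 9 5)| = 12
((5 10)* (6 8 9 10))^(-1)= (5 10 9 8 6)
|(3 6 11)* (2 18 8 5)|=|(2 18 8 5)(3 6 11)|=12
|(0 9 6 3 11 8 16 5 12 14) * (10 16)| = |(0 9 6 3 11 8 10 16 5 12 14)| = 11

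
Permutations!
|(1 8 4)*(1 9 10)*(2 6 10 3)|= |(1 8 4 9 3 2 6 10)|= 8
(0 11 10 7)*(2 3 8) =(0 11 10 7)(2 3 8) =[11, 1, 3, 8, 4, 5, 6, 0, 2, 9, 7, 10]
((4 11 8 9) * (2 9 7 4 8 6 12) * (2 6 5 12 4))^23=((2 9 8 7)(4 11 5 12 6))^23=(2 7 8 9)(4 12 11 6 5)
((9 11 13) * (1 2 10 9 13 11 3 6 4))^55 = ((13)(1 2 10 9 3 6 4))^55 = (13)(1 4 6 3 9 10 2)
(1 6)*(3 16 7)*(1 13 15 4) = (1 6 13 15 4)(3 16 7) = [0, 6, 2, 16, 1, 5, 13, 3, 8, 9, 10, 11, 12, 15, 14, 4, 7]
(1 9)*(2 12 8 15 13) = (1 9)(2 12 8 15 13) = [0, 9, 12, 3, 4, 5, 6, 7, 15, 1, 10, 11, 8, 2, 14, 13]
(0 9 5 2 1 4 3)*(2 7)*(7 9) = (0 7 2 1 4 3)(5 9) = [7, 4, 1, 0, 3, 9, 6, 2, 8, 5]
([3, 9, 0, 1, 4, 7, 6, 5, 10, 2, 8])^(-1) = [2, 3, 9, 0, 4, 7, 6, 5, 10, 1, 8]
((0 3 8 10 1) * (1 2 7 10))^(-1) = (0 1 8 3)(2 10 7)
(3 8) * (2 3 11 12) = (2 3 8 11 12) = [0, 1, 3, 8, 4, 5, 6, 7, 11, 9, 10, 12, 2]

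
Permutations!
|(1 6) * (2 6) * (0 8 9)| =3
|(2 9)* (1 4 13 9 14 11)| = 7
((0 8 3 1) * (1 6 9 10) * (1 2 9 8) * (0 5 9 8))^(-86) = ((0 1 5 9 10 2 8 3 6))^(-86) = (0 10 6 9 3 5 8 1 2)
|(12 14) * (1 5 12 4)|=5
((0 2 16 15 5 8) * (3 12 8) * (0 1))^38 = ((0 2 16 15 5 3 12 8 1))^38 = (0 16 5 12 1 2 15 3 8)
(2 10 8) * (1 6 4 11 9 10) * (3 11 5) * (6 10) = (1 10 8 2)(3 11 9 6 4 5) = [0, 10, 1, 11, 5, 3, 4, 7, 2, 6, 8, 9]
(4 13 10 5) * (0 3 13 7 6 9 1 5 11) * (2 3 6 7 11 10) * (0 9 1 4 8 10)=(0 6 1 5 8 10)(2 3 13)(4 11 9)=[6, 5, 3, 13, 11, 8, 1, 7, 10, 4, 0, 9, 12, 2]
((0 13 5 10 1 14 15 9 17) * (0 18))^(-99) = ((0 13 5 10 1 14 15 9 17 18))^(-99) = (0 13 5 10 1 14 15 9 17 18)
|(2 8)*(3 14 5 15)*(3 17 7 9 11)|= 8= |(2 8)(3 14 5 15 17 7 9 11)|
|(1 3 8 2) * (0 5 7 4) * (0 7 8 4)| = |(0 5 8 2 1 3 4 7)| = 8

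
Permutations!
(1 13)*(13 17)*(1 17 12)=(1 12)(13 17)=[0, 12, 2, 3, 4, 5, 6, 7, 8, 9, 10, 11, 1, 17, 14, 15, 16, 13]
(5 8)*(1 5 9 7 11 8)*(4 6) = [0, 5, 2, 3, 6, 1, 4, 11, 9, 7, 10, 8] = (1 5)(4 6)(7 11 8 9)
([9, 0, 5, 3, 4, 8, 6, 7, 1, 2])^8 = (0 2 8)(1 9 5)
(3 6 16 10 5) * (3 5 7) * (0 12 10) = (0 12 10 7 3 6 16) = [12, 1, 2, 6, 4, 5, 16, 3, 8, 9, 7, 11, 10, 13, 14, 15, 0]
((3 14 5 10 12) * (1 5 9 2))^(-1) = (1 2 9 14 3 12 10 5)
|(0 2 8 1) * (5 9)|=4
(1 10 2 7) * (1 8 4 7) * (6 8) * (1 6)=(1 10 2 6 8 4 7)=[0, 10, 6, 3, 7, 5, 8, 1, 4, 9, 2]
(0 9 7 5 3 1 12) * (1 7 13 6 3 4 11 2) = [9, 12, 1, 7, 11, 4, 3, 5, 8, 13, 10, 2, 0, 6] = (0 9 13 6 3 7 5 4 11 2 1 12)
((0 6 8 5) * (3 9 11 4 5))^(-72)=(11)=((0 6 8 3 9 11 4 5))^(-72)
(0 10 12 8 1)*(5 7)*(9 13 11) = (0 10 12 8 1)(5 7)(9 13 11) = [10, 0, 2, 3, 4, 7, 6, 5, 1, 13, 12, 9, 8, 11]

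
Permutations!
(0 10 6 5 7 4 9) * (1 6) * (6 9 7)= (0 10 1 9)(4 7)(5 6)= [10, 9, 2, 3, 7, 6, 5, 4, 8, 0, 1]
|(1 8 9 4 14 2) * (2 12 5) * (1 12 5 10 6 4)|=21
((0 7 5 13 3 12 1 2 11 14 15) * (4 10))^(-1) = (0 15 14 11 2 1 12 3 13 5 7)(4 10)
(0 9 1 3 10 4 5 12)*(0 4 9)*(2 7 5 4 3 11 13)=(1 11 13 2 7 5 12 3 10 9)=[0, 11, 7, 10, 4, 12, 6, 5, 8, 1, 9, 13, 3, 2]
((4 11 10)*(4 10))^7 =(4 11)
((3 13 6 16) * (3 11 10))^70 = ((3 13 6 16 11 10))^70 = (3 11 6)(10 16 13)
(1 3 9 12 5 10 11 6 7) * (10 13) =(1 3 9 12 5 13 10 11 6 7) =[0, 3, 2, 9, 4, 13, 7, 1, 8, 12, 11, 6, 5, 10]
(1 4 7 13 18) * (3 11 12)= (1 4 7 13 18)(3 11 12)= [0, 4, 2, 11, 7, 5, 6, 13, 8, 9, 10, 12, 3, 18, 14, 15, 16, 17, 1]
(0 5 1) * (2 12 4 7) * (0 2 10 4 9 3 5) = [0, 2, 12, 5, 7, 1, 6, 10, 8, 3, 4, 11, 9] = (1 2 12 9 3 5)(4 7 10)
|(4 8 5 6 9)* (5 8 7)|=5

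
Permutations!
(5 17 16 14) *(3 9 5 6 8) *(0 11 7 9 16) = (0 11 7 9 5 17)(3 16 14 6 8) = [11, 1, 2, 16, 4, 17, 8, 9, 3, 5, 10, 7, 12, 13, 6, 15, 14, 0]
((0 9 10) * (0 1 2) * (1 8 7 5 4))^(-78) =(0 8 4)(1 9 7)(2 10 5)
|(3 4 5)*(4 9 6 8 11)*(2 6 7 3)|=6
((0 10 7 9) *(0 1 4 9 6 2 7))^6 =((0 10)(1 4 9)(2 7 6))^6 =(10)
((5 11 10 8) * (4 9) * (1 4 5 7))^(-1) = (1 7 8 10 11 5 9 4)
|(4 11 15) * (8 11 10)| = 5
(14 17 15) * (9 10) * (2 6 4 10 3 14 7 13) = [0, 1, 6, 14, 10, 5, 4, 13, 8, 3, 9, 11, 12, 2, 17, 7, 16, 15] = (2 6 4 10 9 3 14 17 15 7 13)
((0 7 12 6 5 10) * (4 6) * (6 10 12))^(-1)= (0 10 4 12 5 6 7)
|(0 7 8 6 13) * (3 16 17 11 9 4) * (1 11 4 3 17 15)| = |(0 7 8 6 13)(1 11 9 3 16 15)(4 17)| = 30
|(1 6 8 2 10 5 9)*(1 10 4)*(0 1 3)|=|(0 1 6 8 2 4 3)(5 9 10)|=21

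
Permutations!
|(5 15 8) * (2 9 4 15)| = |(2 9 4 15 8 5)| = 6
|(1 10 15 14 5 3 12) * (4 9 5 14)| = |(1 10 15 4 9 5 3 12)| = 8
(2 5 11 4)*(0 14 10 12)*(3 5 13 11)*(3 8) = (0 14 10 12)(2 13 11 4)(3 5 8) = [14, 1, 13, 5, 2, 8, 6, 7, 3, 9, 12, 4, 0, 11, 10]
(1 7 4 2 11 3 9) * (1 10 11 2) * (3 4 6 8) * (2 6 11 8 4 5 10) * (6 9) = (1 7 11 5 10 8 3 6 4)(2 9) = [0, 7, 9, 6, 1, 10, 4, 11, 3, 2, 8, 5]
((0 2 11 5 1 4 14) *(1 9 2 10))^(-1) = (0 14 4 1 10)(2 9 5 11)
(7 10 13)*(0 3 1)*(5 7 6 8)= (0 3 1)(5 7 10 13 6 8)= [3, 0, 2, 1, 4, 7, 8, 10, 5, 9, 13, 11, 12, 6]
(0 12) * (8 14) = (0 12)(8 14) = [12, 1, 2, 3, 4, 5, 6, 7, 14, 9, 10, 11, 0, 13, 8]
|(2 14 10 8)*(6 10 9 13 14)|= |(2 6 10 8)(9 13 14)|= 12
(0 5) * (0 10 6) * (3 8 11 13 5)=(0 3 8 11 13 5 10 6)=[3, 1, 2, 8, 4, 10, 0, 7, 11, 9, 6, 13, 12, 5]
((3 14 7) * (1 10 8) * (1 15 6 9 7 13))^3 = (1 15 7 13 8 9 14 10 6 3)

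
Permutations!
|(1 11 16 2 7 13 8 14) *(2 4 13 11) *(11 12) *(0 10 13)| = |(0 10 13 8 14 1 2 7 12 11 16 4)| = 12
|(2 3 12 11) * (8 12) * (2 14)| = |(2 3 8 12 11 14)| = 6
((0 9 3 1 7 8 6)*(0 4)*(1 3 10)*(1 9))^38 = ((0 1 7 8 6 4)(9 10))^38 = (10)(0 7 6)(1 8 4)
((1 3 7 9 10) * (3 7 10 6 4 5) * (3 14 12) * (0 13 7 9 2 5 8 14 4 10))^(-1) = (0 3 12 14 8 4 5 2 7 13)(1 10 6 9)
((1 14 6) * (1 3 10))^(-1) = ((1 14 6 3 10))^(-1) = (1 10 3 6 14)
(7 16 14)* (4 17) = (4 17)(7 16 14) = [0, 1, 2, 3, 17, 5, 6, 16, 8, 9, 10, 11, 12, 13, 7, 15, 14, 4]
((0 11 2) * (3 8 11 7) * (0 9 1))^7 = (0 1 9 2 11 8 3 7)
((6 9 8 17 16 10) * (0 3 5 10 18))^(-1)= (0 18 16 17 8 9 6 10 5 3)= ((0 3 5 10 6 9 8 17 16 18))^(-1)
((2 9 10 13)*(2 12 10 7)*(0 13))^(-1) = ((0 13 12 10)(2 9 7))^(-1) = (0 10 12 13)(2 7 9)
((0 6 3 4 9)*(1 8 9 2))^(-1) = (0 9 8 1 2 4 3 6)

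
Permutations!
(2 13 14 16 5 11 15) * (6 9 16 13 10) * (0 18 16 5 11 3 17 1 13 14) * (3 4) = (0 18 16 11 15 2 10 6 9 5 4 3 17 1 13) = [18, 13, 10, 17, 3, 4, 9, 7, 8, 5, 6, 15, 12, 0, 14, 2, 11, 1, 16]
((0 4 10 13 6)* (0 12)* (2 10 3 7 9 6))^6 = (13)(0 12 6 9 7 3 4)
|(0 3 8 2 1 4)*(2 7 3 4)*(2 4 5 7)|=8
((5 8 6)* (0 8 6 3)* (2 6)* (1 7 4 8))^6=(8)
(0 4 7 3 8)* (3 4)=(0 3 8)(4 7)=[3, 1, 2, 8, 7, 5, 6, 4, 0]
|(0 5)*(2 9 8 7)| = 4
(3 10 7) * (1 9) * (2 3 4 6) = [0, 9, 3, 10, 6, 5, 2, 4, 8, 1, 7] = (1 9)(2 3 10 7 4 6)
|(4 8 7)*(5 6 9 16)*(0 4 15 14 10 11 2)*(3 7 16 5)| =33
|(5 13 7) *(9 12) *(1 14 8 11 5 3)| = |(1 14 8 11 5 13 7 3)(9 12)| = 8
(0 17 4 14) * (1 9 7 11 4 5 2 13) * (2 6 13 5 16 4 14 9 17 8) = [8, 17, 5, 3, 9, 6, 13, 11, 2, 7, 10, 14, 12, 1, 0, 15, 4, 16] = (0 8 2 5 6 13 1 17 16 4 9 7 11 14)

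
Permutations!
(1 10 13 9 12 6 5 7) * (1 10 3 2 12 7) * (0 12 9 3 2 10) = (0 12 6 5 1 2 9 7)(3 10 13) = [12, 2, 9, 10, 4, 1, 5, 0, 8, 7, 13, 11, 6, 3]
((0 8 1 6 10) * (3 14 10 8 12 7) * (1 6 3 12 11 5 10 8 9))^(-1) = ((0 11 5 10)(1 3 14 8 6 9)(7 12))^(-1) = (0 10 5 11)(1 9 6 8 14 3)(7 12)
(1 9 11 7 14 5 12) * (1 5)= [0, 9, 2, 3, 4, 12, 6, 14, 8, 11, 10, 7, 5, 13, 1]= (1 9 11 7 14)(5 12)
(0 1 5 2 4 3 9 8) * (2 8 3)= [1, 5, 4, 9, 2, 8, 6, 7, 0, 3]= (0 1 5 8)(2 4)(3 9)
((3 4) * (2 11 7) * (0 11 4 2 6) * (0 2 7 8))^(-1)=((0 11 8)(2 4 3 7 6))^(-1)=(0 8 11)(2 6 7 3 4)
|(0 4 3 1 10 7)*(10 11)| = 7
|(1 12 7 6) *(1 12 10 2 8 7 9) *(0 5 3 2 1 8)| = 20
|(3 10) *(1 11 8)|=6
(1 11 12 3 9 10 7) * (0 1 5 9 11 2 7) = (0 1 2 7 5 9 10)(3 11 12) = [1, 2, 7, 11, 4, 9, 6, 5, 8, 10, 0, 12, 3]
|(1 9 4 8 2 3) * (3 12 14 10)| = 9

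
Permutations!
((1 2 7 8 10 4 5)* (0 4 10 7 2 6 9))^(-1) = ((10)(0 4 5 1 6 9)(7 8))^(-1) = (10)(0 9 6 1 5 4)(7 8)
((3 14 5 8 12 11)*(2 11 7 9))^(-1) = ((2 11 3 14 5 8 12 7 9))^(-1) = (2 9 7 12 8 5 14 3 11)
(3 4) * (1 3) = (1 3 4) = [0, 3, 2, 4, 1]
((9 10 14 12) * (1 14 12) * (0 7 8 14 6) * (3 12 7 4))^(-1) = ((0 4 3 12 9 10 7 8 14 1 6))^(-1) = (0 6 1 14 8 7 10 9 12 3 4)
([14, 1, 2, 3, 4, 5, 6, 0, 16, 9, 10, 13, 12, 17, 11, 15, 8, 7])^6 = (17)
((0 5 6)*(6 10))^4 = ((0 5 10 6))^4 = (10)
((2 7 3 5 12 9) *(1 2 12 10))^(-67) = ((1 2 7 3 5 10)(9 12))^(-67) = (1 10 5 3 7 2)(9 12)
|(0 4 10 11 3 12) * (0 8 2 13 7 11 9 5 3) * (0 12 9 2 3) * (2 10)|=11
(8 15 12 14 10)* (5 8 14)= (5 8 15 12)(10 14)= [0, 1, 2, 3, 4, 8, 6, 7, 15, 9, 14, 11, 5, 13, 10, 12]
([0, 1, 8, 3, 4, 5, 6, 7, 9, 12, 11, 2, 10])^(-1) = (2 11 10 12 9 8)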